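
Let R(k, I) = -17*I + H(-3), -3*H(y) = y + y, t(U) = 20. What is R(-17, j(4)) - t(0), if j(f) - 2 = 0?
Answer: -52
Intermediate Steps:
j(f) = 2 (j(f) = 2 + 0 = 2)
H(y) = -2*y/3 (H(y) = -(y + y)/3 = -2*y/3)
R(k, I) = 2 - 17*I (R(k, I) = -17*I - ⅔*(-3) = -17*I + 2 = 2 - 17*I)
R(-17, j(4)) - t(0) = (2 - 17*2) - 1*20 = (2 - 34) - 20 = -32 - 20 = -52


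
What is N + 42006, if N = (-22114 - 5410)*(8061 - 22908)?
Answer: 408690834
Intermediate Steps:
N = 408648828 (N = -27524*(-14847) = 408648828)
N + 42006 = 408648828 + 42006 = 408690834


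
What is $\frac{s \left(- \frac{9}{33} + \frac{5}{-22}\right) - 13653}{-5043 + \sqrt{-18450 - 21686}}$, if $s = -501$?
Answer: $\frac{27035523}{10188794} + \frac{5361 i \sqrt{10034}}{5094397} \approx 2.6535 + 0.10541 i$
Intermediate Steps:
$\frac{s \left(- \frac{9}{33} + \frac{5}{-22}\right) - 13653}{-5043 + \sqrt{-18450 - 21686}} = \frac{- 501 \left(- \frac{9}{33} + \frac{5}{-22}\right) - 13653}{-5043 + \sqrt{-18450 - 21686}} = \frac{- 501 \left(\left(-9\right) \frac{1}{33} + 5 \left(- \frac{1}{22}\right)\right) - 13653}{-5043 + \sqrt{-40136}} = \frac{- 501 \left(- \frac{3}{11} - \frac{5}{22}\right) - 13653}{-5043 + 2 i \sqrt{10034}} = \frac{\left(-501\right) \left(- \frac{1}{2}\right) - 13653}{-5043 + 2 i \sqrt{10034}} = \frac{\frac{501}{2} - 13653}{-5043 + 2 i \sqrt{10034}} = - \frac{26805}{2 \left(-5043 + 2 i \sqrt{10034}\right)}$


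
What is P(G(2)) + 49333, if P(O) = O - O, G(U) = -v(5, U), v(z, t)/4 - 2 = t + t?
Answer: 49333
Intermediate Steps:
v(z, t) = 8 + 8*t (v(z, t) = 8 + 4*(t + t) = 8 + 4*(2*t) = 8 + 8*t)
G(U) = -8 - 8*U (G(U) = -(8 + 8*U) = -8 - 8*U)
P(O) = 0
P(G(2)) + 49333 = 0 + 49333 = 49333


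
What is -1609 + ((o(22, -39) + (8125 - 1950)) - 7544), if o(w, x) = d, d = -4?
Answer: -2982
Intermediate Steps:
o(w, x) = -4
-1609 + ((o(22, -39) + (8125 - 1950)) - 7544) = -1609 + ((-4 + (8125 - 1950)) - 7544) = -1609 + ((-4 + 6175) - 7544) = -1609 + (6171 - 7544) = -1609 - 1373 = -2982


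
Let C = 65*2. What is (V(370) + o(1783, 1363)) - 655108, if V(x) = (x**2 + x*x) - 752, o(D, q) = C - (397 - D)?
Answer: -380544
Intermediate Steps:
C = 130
o(D, q) = -267 + D (o(D, q) = 130 - (397 - D) = 130 + (-397 + D) = -267 + D)
V(x) = -752 + 2*x**2 (V(x) = (x**2 + x**2) - 752 = 2*x**2 - 752 = -752 + 2*x**2)
(V(370) + o(1783, 1363)) - 655108 = ((-752 + 2*370**2) + (-267 + 1783)) - 655108 = ((-752 + 2*136900) + 1516) - 655108 = ((-752 + 273800) + 1516) - 655108 = (273048 + 1516) - 655108 = 274564 - 655108 = -380544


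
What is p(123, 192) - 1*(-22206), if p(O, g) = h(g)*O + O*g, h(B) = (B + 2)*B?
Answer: 4627326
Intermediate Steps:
h(B) = B*(2 + B) (h(B) = (2 + B)*B = B*(2 + B))
p(O, g) = O*g + O*g*(2 + g) (p(O, g) = (g*(2 + g))*O + O*g = O*g*(2 + g) + O*g = O*g + O*g*(2 + g))
p(123, 192) - 1*(-22206) = 123*192*(3 + 192) - 1*(-22206) = 123*192*195 + 22206 = 4605120 + 22206 = 4627326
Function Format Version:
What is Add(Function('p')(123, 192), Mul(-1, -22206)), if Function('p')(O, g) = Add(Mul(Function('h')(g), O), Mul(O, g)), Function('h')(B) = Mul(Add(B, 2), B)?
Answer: 4627326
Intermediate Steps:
Function('h')(B) = Mul(B, Add(2, B)) (Function('h')(B) = Mul(Add(2, B), B) = Mul(B, Add(2, B)))
Function('p')(O, g) = Add(Mul(O, g), Mul(O, g, Add(2, g))) (Function('p')(O, g) = Add(Mul(Mul(g, Add(2, g)), O), Mul(O, g)) = Add(Mul(O, g, Add(2, g)), Mul(O, g)) = Add(Mul(O, g), Mul(O, g, Add(2, g))))
Add(Function('p')(123, 192), Mul(-1, -22206)) = Add(Mul(123, 192, Add(3, 192)), Mul(-1, -22206)) = Add(Mul(123, 192, 195), 22206) = Add(4605120, 22206) = 4627326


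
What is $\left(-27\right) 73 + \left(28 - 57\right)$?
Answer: $-2000$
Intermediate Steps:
$\left(-27\right) 73 + \left(28 - 57\right) = -1971 + \left(28 - 57\right) = -1971 - 29 = -2000$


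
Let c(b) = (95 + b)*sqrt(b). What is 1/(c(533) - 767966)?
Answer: -383983/294780785242 - 157*sqrt(533)/147390392621 ≈ -1.3272e-6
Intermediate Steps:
c(b) = sqrt(b)*(95 + b)
1/(c(533) - 767966) = 1/(sqrt(533)*(95 + 533) - 767966) = 1/(sqrt(533)*628 - 767966) = 1/(628*sqrt(533) - 767966) = 1/(-767966 + 628*sqrt(533))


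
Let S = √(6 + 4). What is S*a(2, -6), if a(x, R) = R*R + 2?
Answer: 38*√10 ≈ 120.17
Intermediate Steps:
a(x, R) = 2 + R² (a(x, R) = R² + 2 = 2 + R²)
S = √10 ≈ 3.1623
S*a(2, -6) = √10*(2 + (-6)²) = √10*(2 + 36) = √10*38 = 38*√10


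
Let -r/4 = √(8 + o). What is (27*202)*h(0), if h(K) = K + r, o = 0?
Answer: -43632*√2 ≈ -61705.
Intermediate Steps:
r = -8*√2 (r = -4*√(8 + 0) = -8*√2 ≈ -11.314)
h(K) = K - 8*√2
(27*202)*h(0) = (27*202)*(0 - 8*√2) = 5454*(-8*√2) = -43632*√2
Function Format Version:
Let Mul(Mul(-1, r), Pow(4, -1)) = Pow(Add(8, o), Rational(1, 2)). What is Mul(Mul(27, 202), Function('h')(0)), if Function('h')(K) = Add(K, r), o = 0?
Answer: Mul(-43632, Pow(2, Rational(1, 2))) ≈ -61705.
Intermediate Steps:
r = Mul(-8, Pow(2, Rational(1, 2))) (r = Mul(-4, Pow(Add(8, 0), Rational(1, 2))) = Mul(-4, Pow(8, Rational(1, 2))) = Mul(-4, Mul(2, Pow(2, Rational(1, 2)))) = Mul(-8, Pow(2, Rational(1, 2))) ≈ -11.314)
Function('h')(K) = Add(K, Mul(-8, Pow(2, Rational(1, 2))))
Mul(Mul(27, 202), Function('h')(0)) = Mul(Mul(27, 202), Add(0, Mul(-8, Pow(2, Rational(1, 2))))) = Mul(5454, Mul(-8, Pow(2, Rational(1, 2)))) = Mul(-43632, Pow(2, Rational(1, 2)))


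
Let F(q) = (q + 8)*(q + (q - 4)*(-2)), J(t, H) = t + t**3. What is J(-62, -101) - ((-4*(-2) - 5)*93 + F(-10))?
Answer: -238633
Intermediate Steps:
F(q) = (8 + q)*(8 - q) (F(q) = (8 + q)*(q + (-4 + q)*(-2)) = (8 + q)*(q + (8 - 2*q)) = (8 + q)*(8 - q))
J(-62, -101) - ((-4*(-2) - 5)*93 + F(-10)) = (-62 + (-62)**3) - ((-4*(-2) - 5)*93 + (64 - 1*(-10)**2)) = (-62 - 238328) - ((8 - 5)*93 + (64 - 1*100)) = -238390 - (3*93 + (64 - 100)) = -238390 - (279 - 36) = -238390 - 1*243 = -238390 - 243 = -238633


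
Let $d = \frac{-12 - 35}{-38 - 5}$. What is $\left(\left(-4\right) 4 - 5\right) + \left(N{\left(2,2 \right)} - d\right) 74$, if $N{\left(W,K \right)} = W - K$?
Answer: $- \frac{4381}{43} \approx -101.88$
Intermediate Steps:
$d = \frac{47}{43}$ ($d = - \frac{47}{-43} = \left(-47\right) \left(- \frac{1}{43}\right) = \frac{47}{43} \approx 1.093$)
$\left(\left(-4\right) 4 - 5\right) + \left(N{\left(2,2 \right)} - d\right) 74 = \left(\left(-4\right) 4 - 5\right) + \left(\left(2 - 2\right) - \frac{47}{43}\right) 74 = \left(-16 - 5\right) + \left(\left(2 - 2\right) - \frac{47}{43}\right) 74 = -21 + \left(0 - \frac{47}{43}\right) 74 = -21 - \frac{3478}{43} = - \frac{4381}{43}$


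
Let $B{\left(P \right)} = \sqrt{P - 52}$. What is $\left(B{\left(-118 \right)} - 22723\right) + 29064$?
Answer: $6341 + i \sqrt{170} \approx 6341.0 + 13.038 i$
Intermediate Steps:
$B{\left(P \right)} = \sqrt{-52 + P}$
$\left(B{\left(-118 \right)} - 22723\right) + 29064 = \left(\sqrt{-52 - 118} - 22723\right) + 29064 = \left(\sqrt{-170} - 22723\right) + 29064 = \left(i \sqrt{170} - 22723\right) + 29064 = \left(-22723 + i \sqrt{170}\right) + 29064 = 6341 + i \sqrt{170}$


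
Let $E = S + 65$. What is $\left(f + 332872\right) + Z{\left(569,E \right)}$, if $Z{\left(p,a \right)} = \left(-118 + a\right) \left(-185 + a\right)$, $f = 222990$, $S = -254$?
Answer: $670680$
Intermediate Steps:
$E = -189$ ($E = -254 + 65 = -189$)
$Z{\left(p,a \right)} = \left(-185 + a\right) \left(-118 + a\right)$
$\left(f + 332872\right) + Z{\left(569,E \right)} = \left(222990 + 332872\right) + \left(21830 + \left(-189\right)^{2} - -57267\right) = 555862 + \left(21830 + 35721 + 57267\right) = 555862 + 114818 = 670680$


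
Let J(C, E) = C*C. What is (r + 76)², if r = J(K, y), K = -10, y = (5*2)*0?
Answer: 30976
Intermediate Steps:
y = 0 (y = 10*0 = 0)
J(C, E) = C²
r = 100 (r = (-10)² = 100)
(r + 76)² = (100 + 76)² = 176² = 30976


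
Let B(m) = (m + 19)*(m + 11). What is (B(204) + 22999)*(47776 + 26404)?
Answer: 5262625920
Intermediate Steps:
B(m) = (11 + m)*(19 + m) (B(m) = (19 + m)*(11 + m) = (11 + m)*(19 + m))
(B(204) + 22999)*(47776 + 26404) = ((209 + 204**2 + 30*204) + 22999)*(47776 + 26404) = ((209 + 41616 + 6120) + 22999)*74180 = (47945 + 22999)*74180 = 70944*74180 = 5262625920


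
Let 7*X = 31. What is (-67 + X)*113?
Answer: -49494/7 ≈ -7070.6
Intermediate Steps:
X = 31/7 (X = (1/7)*31 = 31/7 ≈ 4.4286)
(-67 + X)*113 = (-67 + 31/7)*113 = -438/7*113 = -49494/7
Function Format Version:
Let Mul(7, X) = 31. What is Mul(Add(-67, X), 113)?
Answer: Rational(-49494, 7) ≈ -7070.6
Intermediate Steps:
X = Rational(31, 7) (X = Mul(Rational(1, 7), 31) = Rational(31, 7) ≈ 4.4286)
Mul(Add(-67, X), 113) = Mul(Add(-67, Rational(31, 7)), 113) = Mul(Rational(-438, 7), 113) = Rational(-49494, 7)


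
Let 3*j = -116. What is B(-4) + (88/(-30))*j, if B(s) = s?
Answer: 4924/45 ≈ 109.42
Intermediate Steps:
j = -116/3 (j = (⅓)*(-116) = -116/3 ≈ -38.667)
B(-4) + (88/(-30))*j = -4 + (88/(-30))*(-116/3) = -4 + (88*(-1/30))*(-116/3) = -4 - 44/15*(-116/3) = -4 + 5104/45 = 4924/45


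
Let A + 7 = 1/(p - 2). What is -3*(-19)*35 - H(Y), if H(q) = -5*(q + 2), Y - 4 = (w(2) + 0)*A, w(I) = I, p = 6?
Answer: 3915/2 ≈ 1957.5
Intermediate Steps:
A = -27/4 (A = -7 + 1/(6 - 2) = -7 + 1/4 = -7 + ¼ = -27/4 ≈ -6.7500)
Y = -19/2 (Y = 4 + (2 + 0)*(-27/4) = 4 + 2*(-27/4) = 4 - 27/2 = -19/2 ≈ -9.5000)
H(q) = -10 - 5*q (H(q) = -5*(2 + q) = -10 - 5*q)
-3*(-19)*35 - H(Y) = -3*(-19)*35 - (-10 - 5*(-19/2)) = 57*35 - (-10 + 95/2) = 1995 - 1*75/2 = 1995 - 75/2 = 3915/2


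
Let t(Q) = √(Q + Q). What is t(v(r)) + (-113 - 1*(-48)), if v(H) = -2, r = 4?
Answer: -65 + 2*I ≈ -65.0 + 2.0*I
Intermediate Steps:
t(Q) = √2*√Q (t(Q) = √(2*Q) = √2*√Q)
t(v(r)) + (-113 - 1*(-48)) = √2*√(-2) + (-113 - 1*(-48)) = √2*(I*√2) + (-113 + 48) = 2*I - 65 = -65 + 2*I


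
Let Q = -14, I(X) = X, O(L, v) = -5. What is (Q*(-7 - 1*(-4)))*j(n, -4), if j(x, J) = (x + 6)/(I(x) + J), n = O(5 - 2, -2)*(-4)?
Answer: 273/4 ≈ 68.250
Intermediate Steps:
n = 20 (n = -5*(-4) = 20)
j(x, J) = (6 + x)/(J + x) (j(x, J) = (x + 6)/(x + J) = (6 + x)/(J + x))
(Q*(-7 - 1*(-4)))*j(n, -4) = (-14*(-7 - 1*(-4)))*((6 + 20)/(-4 + 20)) = (-14*(-7 + 4))*(26/16) = (-14*(-3))*((1/16)*26) = 42*(13/8) = 273/4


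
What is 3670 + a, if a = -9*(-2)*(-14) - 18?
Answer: 3400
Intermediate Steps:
a = -270 (a = 18*(-14) - 18 = -252 - 18 = -270)
3670 + a = 3670 - 270 = 3400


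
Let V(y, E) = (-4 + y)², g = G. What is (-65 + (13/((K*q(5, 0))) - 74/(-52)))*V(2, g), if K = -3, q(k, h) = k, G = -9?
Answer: -50266/195 ≈ -257.77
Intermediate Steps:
g = -9
(-65 + (13/((K*q(5, 0))) - 74/(-52)))*V(2, g) = (-65 + (13/((-3*5)) - 74/(-52)))*(-4 + 2)² = (-65 + (13/(-15) - 74*(-1/52)))*(-2)² = (-65 + (13*(-1/15) + 37/26))*4 = (-65 + (-13/15 + 37/26))*4 = (-65 + 217/390)*4 = -25133/390*4 = -50266/195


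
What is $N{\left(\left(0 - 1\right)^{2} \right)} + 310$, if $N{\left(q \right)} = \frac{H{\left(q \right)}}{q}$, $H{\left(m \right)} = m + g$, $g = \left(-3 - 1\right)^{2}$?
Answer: $327$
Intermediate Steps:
$g = 16$ ($g = \left(-4\right)^{2} = 16$)
$H{\left(m \right)} = 16 + m$ ($H{\left(m \right)} = m + 16 = 16 + m$)
$N{\left(q \right)} = \frac{16 + q}{q}$
$N{\left(\left(0 - 1\right)^{2} \right)} + 310 = \frac{16 + \left(0 - 1\right)^{2}}{\left(0 - 1\right)^{2}} + 310 = \frac{16 + \left(-1\right)^{2}}{\left(-1\right)^{2}} + 310 = \frac{16 + 1}{1} + 310 = 1 \cdot 17 + 310 = 17 + 310 = 327$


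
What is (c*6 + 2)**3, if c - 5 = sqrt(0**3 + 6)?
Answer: 53504 + 19728*sqrt(6) ≈ 1.0183e+5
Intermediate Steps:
c = 5 + sqrt(6) (c = 5 + sqrt(0**3 + 6) = 5 + sqrt(0 + 6) = 5 + sqrt(6) ≈ 7.4495)
(c*6 + 2)**3 = ((5 + sqrt(6))*6 + 2)**3 = ((30 + 6*sqrt(6)) + 2)**3 = (32 + 6*sqrt(6))**3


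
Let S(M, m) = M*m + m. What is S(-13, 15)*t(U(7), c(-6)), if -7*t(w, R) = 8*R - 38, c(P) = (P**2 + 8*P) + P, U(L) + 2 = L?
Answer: -4680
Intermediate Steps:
U(L) = -2 + L
c(P) = P**2 + 9*P
S(M, m) = m + M*m
t(w, R) = 38/7 - 8*R/7 (t(w, R) = -(8*R - 38)/7 = -(-38 + 8*R)/7 = 38/7 - 8*R/7)
S(-13, 15)*t(U(7), c(-6)) = (15*(1 - 13))*(38/7 - (-48)*(9 - 6)/7) = (15*(-12))*(38/7 - (-48)*3/7) = -180*(38/7 - 8/7*(-18)) = -180*(38/7 + 144/7) = -180*26 = -4680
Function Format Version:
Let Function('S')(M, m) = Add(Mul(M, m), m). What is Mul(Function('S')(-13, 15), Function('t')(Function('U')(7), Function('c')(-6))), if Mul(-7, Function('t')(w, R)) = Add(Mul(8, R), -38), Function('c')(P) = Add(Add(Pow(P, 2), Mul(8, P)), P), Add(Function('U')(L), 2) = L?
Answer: -4680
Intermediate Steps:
Function('U')(L) = Add(-2, L)
Function('c')(P) = Add(Pow(P, 2), Mul(9, P))
Function('S')(M, m) = Add(m, Mul(M, m))
Function('t')(w, R) = Add(Rational(38, 7), Mul(Rational(-8, 7), R)) (Function('t')(w, R) = Mul(Rational(-1, 7), Add(Mul(8, R), -38)) = Mul(Rational(-1, 7), Add(-38, Mul(8, R))) = Add(Rational(38, 7), Mul(Rational(-8, 7), R)))
Mul(Function('S')(-13, 15), Function('t')(Function('U')(7), Function('c')(-6))) = Mul(Mul(15, Add(1, -13)), Add(Rational(38, 7), Mul(Rational(-8, 7), Mul(-6, Add(9, -6))))) = Mul(Mul(15, -12), Add(Rational(38, 7), Mul(Rational(-8, 7), Mul(-6, 3)))) = Mul(-180, Add(Rational(38, 7), Mul(Rational(-8, 7), -18))) = Mul(-180, Add(Rational(38, 7), Rational(144, 7))) = Mul(-180, 26) = -4680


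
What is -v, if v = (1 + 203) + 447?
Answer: -651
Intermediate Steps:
v = 651 (v = 204 + 447 = 651)
-v = -1*651 = -651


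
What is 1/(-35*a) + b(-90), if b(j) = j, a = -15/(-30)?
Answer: -3152/35 ≈ -90.057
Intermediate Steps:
a = 1/2 (a = -15*(-1/30) = 1/2 ≈ 0.50000)
1/(-35*a) + b(-90) = 1/(-35*1/2) - 90 = 1/(-35/2) - 90 = -2/35 - 90 = -3152/35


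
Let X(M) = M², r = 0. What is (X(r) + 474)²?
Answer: 224676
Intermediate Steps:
(X(r) + 474)² = (0² + 474)² = (0 + 474)² = 474² = 224676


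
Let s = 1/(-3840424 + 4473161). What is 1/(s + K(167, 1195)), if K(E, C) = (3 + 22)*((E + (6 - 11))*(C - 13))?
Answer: 632737/3028975292701 ≈ 2.0889e-7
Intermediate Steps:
s = 1/632737 ≈ 1.5804e-6
K(E, C) = 25*(-13 + C)*(-5 + E) (K(E, C) = 25*((E - 5)*(-13 + C)) = 25*((-5 + E)*(-13 + C)) = 25*((-13 + C)*(-5 + E)) = 25*(-13 + C)*(-5 + E))
1/(s + K(167, 1195)) = 1/(1/632737 + (1625 - 325*167 - 125*1195 + 25*1195*167)) = 1/(1/632737 + (1625 - 54275 - 149375 + 4989125)) = 1/(1/632737 + 4787100) = 1/(3028975292701/632737) = 632737/3028975292701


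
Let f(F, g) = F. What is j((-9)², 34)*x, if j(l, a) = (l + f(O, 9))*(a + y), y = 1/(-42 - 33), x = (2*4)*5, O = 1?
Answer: 1672144/15 ≈ 1.1148e+5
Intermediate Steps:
x = 40 (x = 8*5 = 40)
y = -1/75 (y = 1/(-75) = -1/75 ≈ -0.013333)
j(l, a) = (1 + l)*(-1/75 + a) (j(l, a) = (l + 1)*(a - 1/75) = (1 + l)*(-1/75 + a))
j((-9)², 34)*x = (-1/75 + 34 - 1/75*(-9)² + 34*(-9)²)*40 = (-1/75 + 34 - 1/75*81 + 34*81)*40 = (-1/75 + 34 - 27/25 + 2754)*40 = (209018/75)*40 = 1672144/15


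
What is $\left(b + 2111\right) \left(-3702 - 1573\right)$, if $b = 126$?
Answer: $-11800175$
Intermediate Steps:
$\left(b + 2111\right) \left(-3702 - 1573\right) = \left(126 + 2111\right) \left(-3702 - 1573\right) = 2237 \left(-5275\right) = -11800175$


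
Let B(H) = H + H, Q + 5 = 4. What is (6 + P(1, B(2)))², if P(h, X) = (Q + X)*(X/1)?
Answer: 324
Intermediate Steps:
Q = -1 (Q = -5 + 4 = -1)
B(H) = 2*H
P(h, X) = X*(-1 + X) (P(h, X) = (-1 + X)*(X/1) = (-1 + X)*(X*1) = (-1 + X)*X = X*(-1 + X))
(6 + P(1, B(2)))² = (6 + (2*2)*(-1 + 2*2))² = (6 + 4*(-1 + 4))² = (6 + 4*3)² = (6 + 12)² = 18² = 324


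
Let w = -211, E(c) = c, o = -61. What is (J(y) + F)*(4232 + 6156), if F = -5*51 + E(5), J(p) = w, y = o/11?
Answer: -4788868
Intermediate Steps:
y = -61/11 ≈ -5.5455
J(p) = -211
F = -250 (F = -5*51 + 5 = -255 + 5 = -250)
(J(y) + F)*(4232 + 6156) = (-211 - 250)*(4232 + 6156) = -461*10388 = -4788868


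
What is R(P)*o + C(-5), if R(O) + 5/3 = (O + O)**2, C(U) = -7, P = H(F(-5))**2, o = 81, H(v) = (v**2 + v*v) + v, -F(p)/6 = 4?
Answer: 524543378079602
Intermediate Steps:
F(p) = -24 (F(p) = -6*4 = -24)
H(v) = v + 2*v**2 (H(v) = (v**2 + v**2) + v = 2*v**2 + v = v + 2*v**2)
P = 1272384 (P = (-24*(1 + 2*(-24)))**2 = (-24*(1 - 48))**2 = (-24*(-47))**2 = 1128**2 = 1272384)
R(O) = -5/3 + 4*O**2 (R(O) = -5/3 + (O + O)**2 = -5/3 + (2*O)**2 = -5/3 + 4*O**2)
R(P)*o + C(-5) = (-5/3 + 4*1272384**2)*81 - 7 = (-5/3 + 4*1618961043456)*81 - 7 = (-5/3 + 6475844173824)*81 - 7 = (19427532521467/3)*81 - 7 = 524543378079609 - 7 = 524543378079602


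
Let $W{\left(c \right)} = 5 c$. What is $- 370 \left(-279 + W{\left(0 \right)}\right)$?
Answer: $103230$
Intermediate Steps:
$- 370 \left(-279 + W{\left(0 \right)}\right) = - 370 \left(-279 + 5 \cdot 0\right) = - 370 \left(-279 + 0\right) = \left(-370\right) \left(-279\right) = 103230$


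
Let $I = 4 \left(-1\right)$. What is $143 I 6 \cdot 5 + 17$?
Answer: $-17143$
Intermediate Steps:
$I = -4$
$143 I 6 \cdot 5 + 17 = 143 \left(-4\right) 6 \cdot 5 + 17 = 143 \left(\left(-24\right) 5\right) + 17 = 143 \left(-120\right) + 17 = -17160 + 17 = -17143$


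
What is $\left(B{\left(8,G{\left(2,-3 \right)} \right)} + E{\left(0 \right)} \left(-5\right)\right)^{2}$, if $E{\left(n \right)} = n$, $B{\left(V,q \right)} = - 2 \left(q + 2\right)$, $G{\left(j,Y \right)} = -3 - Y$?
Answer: $16$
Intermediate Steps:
$B{\left(V,q \right)} = -4 - 2 q$ ($B{\left(V,q \right)} = - 2 \left(2 + q\right) = -4 - 2 q$)
$\left(B{\left(8,G{\left(2,-3 \right)} \right)} + E{\left(0 \right)} \left(-5\right)\right)^{2} = \left(\left(-4 - 2 \left(-3 - -3\right)\right) + 0 \left(-5\right)\right)^{2} = \left(\left(-4 - 2 \left(-3 + 3\right)\right) + 0\right)^{2} = \left(\left(-4 - 0\right) + 0\right)^{2} = \left(\left(-4 + 0\right) + 0\right)^{2} = \left(-4 + 0\right)^{2} = \left(-4\right)^{2} = 16$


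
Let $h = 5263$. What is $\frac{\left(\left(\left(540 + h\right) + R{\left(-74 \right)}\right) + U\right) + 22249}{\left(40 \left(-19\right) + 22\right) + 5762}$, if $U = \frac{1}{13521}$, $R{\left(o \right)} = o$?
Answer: $\frac{378290539}{67929504} \approx 5.5689$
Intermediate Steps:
$U = \frac{1}{13521} \approx 7.3959 \cdot 10^{-5}$
$\frac{\left(\left(\left(540 + h\right) + R{\left(-74 \right)}\right) + U\right) + 22249}{\left(40 \left(-19\right) + 22\right) + 5762} = \frac{\left(\left(\left(540 + 5263\right) - 74\right) + \frac{1}{13521}\right) + 22249}{\left(40 \left(-19\right) + 22\right) + 5762} = \frac{\left(\left(5803 - 74\right) + \frac{1}{13521}\right) + 22249}{\left(-760 + 22\right) + 5762} = \frac{\left(5729 + \frac{1}{13521}\right) + 22249}{-738 + 5762} = \frac{\frac{77461810}{13521} + 22249}{5024} = \frac{378290539}{13521} \cdot \frac{1}{5024} = \frac{378290539}{67929504}$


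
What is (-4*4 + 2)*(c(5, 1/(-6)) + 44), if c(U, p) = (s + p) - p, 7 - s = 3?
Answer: -672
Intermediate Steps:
s = 4 (s = 7 - 1*3 = 7 - 3 = 4)
c(U, p) = 4 (c(U, p) = (4 + p) - p = 4)
(-4*4 + 2)*(c(5, 1/(-6)) + 44) = (-4*4 + 2)*(4 + 44) = (-16 + 2)*48 = -14*48 = -672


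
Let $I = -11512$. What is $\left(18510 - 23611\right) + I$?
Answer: $-16613$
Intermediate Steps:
$\left(18510 - 23611\right) + I = \left(18510 - 23611\right) - 11512 = -5101 - 11512 = -16613$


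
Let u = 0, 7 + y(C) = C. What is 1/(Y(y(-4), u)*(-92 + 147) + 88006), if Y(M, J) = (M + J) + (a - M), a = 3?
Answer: 1/88171 ≈ 1.1342e-5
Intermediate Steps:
y(C) = -7 + C
Y(M, J) = 3 + J (Y(M, J) = (M + J) + (3 - M) = (J + M) + (3 - M) = 3 + J)
1/(Y(y(-4), u)*(-92 + 147) + 88006) = 1/((3 + 0)*(-92 + 147) + 88006) = 1/(3*55 + 88006) = 1/(165 + 88006) = 1/88171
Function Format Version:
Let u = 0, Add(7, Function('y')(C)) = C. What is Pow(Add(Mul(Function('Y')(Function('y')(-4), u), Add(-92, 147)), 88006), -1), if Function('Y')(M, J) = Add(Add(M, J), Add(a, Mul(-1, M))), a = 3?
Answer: Rational(1, 88171) ≈ 1.1342e-5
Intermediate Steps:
Function('y')(C) = Add(-7, C)
Function('Y')(M, J) = Add(3, J) (Function('Y')(M, J) = Add(Add(M, J), Add(3, Mul(-1, M))) = Add(Add(J, M), Add(3, Mul(-1, M))) = Add(3, J))
Pow(Add(Mul(Function('Y')(Function('y')(-4), u), Add(-92, 147)), 88006), -1) = Pow(Add(Mul(Add(3, 0), Add(-92, 147)), 88006), -1) = Pow(Add(Mul(3, 55), 88006), -1) = Pow(Add(165, 88006), -1) = Pow(88171, -1) = Rational(1, 88171)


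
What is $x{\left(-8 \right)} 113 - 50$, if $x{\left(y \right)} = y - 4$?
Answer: $-1406$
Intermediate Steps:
$x{\left(y \right)} = -4 + y$ ($x{\left(y \right)} = y - 4 = -4 + y$)
$x{\left(-8 \right)} 113 - 50 = \left(-4 - 8\right) 113 - 50 = \left(-12\right) 113 - 50 = -1356 - 50 = -1406$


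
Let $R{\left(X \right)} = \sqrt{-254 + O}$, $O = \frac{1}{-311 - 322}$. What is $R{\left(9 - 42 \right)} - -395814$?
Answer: $395814 + \frac{i \sqrt{101775639}}{633} \approx 3.9581 \cdot 10^{5} + 15.937 i$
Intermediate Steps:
$O = - \frac{1}{633}$ ($O = \frac{1}{-633} = - \frac{1}{633} \approx -0.0015798$)
$R{\left(X \right)} = \frac{i \sqrt{101775639}}{633}$ ($R{\left(X \right)} = \sqrt{-254 - \frac{1}{633}} = \sqrt{- \frac{160783}{633}} = \frac{i \sqrt{101775639}}{633}$)
$R{\left(9 - 42 \right)} - -395814 = \frac{i \sqrt{101775639}}{633} - -395814 = \frac{i \sqrt{101775639}}{633} + 395814 = 395814 + \frac{i \sqrt{101775639}}{633}$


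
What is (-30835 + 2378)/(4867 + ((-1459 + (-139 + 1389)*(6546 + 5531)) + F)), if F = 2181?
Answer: -28457/15101839 ≈ -0.0018843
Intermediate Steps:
(-30835 + 2378)/(4867 + ((-1459 + (-139 + 1389)*(6546 + 5531)) + F)) = (-30835 + 2378)/(4867 + ((-1459 + (-139 + 1389)*(6546 + 5531)) + 2181)) = -28457/(4867 + ((-1459 + 1250*12077) + 2181)) = -28457/(4867 + ((-1459 + 15096250) + 2181)) = -28457/(4867 + (15094791 + 2181)) = -28457/(4867 + 15096972) = -28457/15101839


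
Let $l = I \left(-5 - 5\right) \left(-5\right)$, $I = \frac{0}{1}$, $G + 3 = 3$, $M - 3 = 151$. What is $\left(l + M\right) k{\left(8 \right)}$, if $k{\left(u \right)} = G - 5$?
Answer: $-770$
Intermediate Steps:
$M = 154$ ($M = 3 + 151 = 154$)
$G = 0$ ($G = -3 + 3 = 0$)
$k{\left(u \right)} = -5$ ($k{\left(u \right)} = 0 - 5 = -5$)
$I = 0$ ($I = 0 \cdot 1 = 0$)
$l = 0$ ($l = 0 \left(-5 - 5\right) \left(-5\right) = 0 \left(-10\right) \left(-5\right) = 0 \left(-5\right) = 0$)
$\left(l + M\right) k{\left(8 \right)} = \left(0 + 154\right) \left(-5\right) = 154 \left(-5\right) = -770$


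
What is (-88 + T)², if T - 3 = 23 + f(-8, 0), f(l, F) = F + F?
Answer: 3844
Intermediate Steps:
f(l, F) = 2*F
T = 26 (T = 3 + (23 + 2*0) = 3 + (23 + 0) = 3 + 23 = 26)
(-88 + T)² = (-88 + 26)² = (-62)² = 3844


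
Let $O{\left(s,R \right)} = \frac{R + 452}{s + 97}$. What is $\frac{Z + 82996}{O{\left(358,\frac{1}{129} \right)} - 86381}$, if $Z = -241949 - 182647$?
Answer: $\frac{10025106000}{2535037243} \approx 3.9546$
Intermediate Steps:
$Z = -424596$ ($Z = -241949 - 182647 = -424596$)
$O{\left(s,R \right)} = \frac{452 + R}{97 + s}$
$\frac{Z + 82996}{O{\left(358,\frac{1}{129} \right)} - 86381} = \frac{-424596 + 82996}{\frac{452 + \frac{1}{129}}{97 + 358} - 86381} = - \frac{341600}{\frac{452 + \frac{1}{129}}{455} - 86381} = - \frac{341600}{\frac{1}{455} \cdot \frac{58309}{129} - 86381} = - \frac{341600}{\frac{58309}{58695} - 86381} = - \frac{341600}{- \frac{5070074486}{58695}} = \left(-341600\right) \left(- \frac{58695}{5070074486}\right) = \frac{10025106000}{2535037243}$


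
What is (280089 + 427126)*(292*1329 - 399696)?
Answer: -8223496020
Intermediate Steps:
(280089 + 427126)*(292*1329 - 399696) = 707215*(388068 - 399696) = 707215*(-11628) = -8223496020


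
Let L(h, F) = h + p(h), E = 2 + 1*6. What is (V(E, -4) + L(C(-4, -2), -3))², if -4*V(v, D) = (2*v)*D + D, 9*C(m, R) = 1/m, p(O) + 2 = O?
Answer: 72361/324 ≈ 223.34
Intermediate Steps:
p(O) = -2 + O
C(m, R) = 1/(9*m)
E = 8 (E = 2 + 6 = 8)
V(v, D) = -D/4 - D*v/2 (V(v, D) = -((2*v)*D + D)/4 = -(2*D*v + D)/4 = -(D + 2*D*v)/4 = -D/4 - D*v/2)
L(h, F) = -2 + 2*h (L(h, F) = h + (-2 + h) = -2 + 2*h)
(V(E, -4) + L(C(-4, -2), -3))² = (-¼*(-4)*(1 + 2*8) + (-2 + 2*((⅑)/(-4))))² = (-¼*(-4)*(1 + 16) + (-2 + 2*((⅑)*(-¼))))² = (-¼*(-4)*17 + (-2 + 2*(-1/36)))² = (17 + (-2 - 1/18))² = (17 - 37/18)² = (269/18)² = 72361/324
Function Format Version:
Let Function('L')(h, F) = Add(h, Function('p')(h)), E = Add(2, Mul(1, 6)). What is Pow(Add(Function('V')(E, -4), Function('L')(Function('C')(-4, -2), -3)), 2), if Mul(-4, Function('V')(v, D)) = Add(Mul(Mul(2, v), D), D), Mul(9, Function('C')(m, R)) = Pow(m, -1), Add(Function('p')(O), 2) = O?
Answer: Rational(72361, 324) ≈ 223.34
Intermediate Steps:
Function('p')(O) = Add(-2, O)
Function('C')(m, R) = Mul(Rational(1, 9), Pow(m, -1))
E = 8 (E = Add(2, 6) = 8)
Function('V')(v, D) = Add(Mul(Rational(-1, 4), D), Mul(Rational(-1, 2), D, v)) (Function('V')(v, D) = Mul(Rational(-1, 4), Add(Mul(Mul(2, v), D), D)) = Mul(Rational(-1, 4), Add(Mul(2, D, v), D)) = Mul(Rational(-1, 4), Add(D, Mul(2, D, v))) = Add(Mul(Rational(-1, 4), D), Mul(Rational(-1, 2), D, v)))
Function('L')(h, F) = Add(-2, Mul(2, h)) (Function('L')(h, F) = Add(h, Add(-2, h)) = Add(-2, Mul(2, h)))
Pow(Add(Function('V')(E, -4), Function('L')(Function('C')(-4, -2), -3)), 2) = Pow(Add(Mul(Rational(-1, 4), -4, Add(1, Mul(2, 8))), Add(-2, Mul(2, Mul(Rational(1, 9), Pow(-4, -1))))), 2) = Pow(Add(Mul(Rational(-1, 4), -4, Add(1, 16)), Add(-2, Mul(2, Mul(Rational(1, 9), Rational(-1, 4))))), 2) = Pow(Add(Mul(Rational(-1, 4), -4, 17), Add(-2, Mul(2, Rational(-1, 36)))), 2) = Pow(Add(17, Add(-2, Rational(-1, 18))), 2) = Pow(Add(17, Rational(-37, 18)), 2) = Pow(Rational(269, 18), 2) = Rational(72361, 324)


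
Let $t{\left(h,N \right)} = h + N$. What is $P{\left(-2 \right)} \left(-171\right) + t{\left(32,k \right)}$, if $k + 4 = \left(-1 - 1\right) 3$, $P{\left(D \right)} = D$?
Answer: $364$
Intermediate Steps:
$k = -10$ ($k = -4 + \left(-1 - 1\right) 3 = -4 - 6 = -10$)
$t{\left(h,N \right)} = N + h$
$P{\left(-2 \right)} \left(-171\right) + t{\left(32,k \right)} = \left(-2\right) \left(-171\right) + \left(-10 + 32\right) = 342 + 22 = 364$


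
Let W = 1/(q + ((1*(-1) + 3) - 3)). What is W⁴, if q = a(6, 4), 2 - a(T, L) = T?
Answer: 1/625 ≈ 0.0016000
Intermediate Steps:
a(T, L) = 2 - T
q = -4 (q = 2 - 1*6 = 2 - 6 = -4)
W = -⅕ (W = 1/(-4 + ((1*(-1) + 3) - 3)) = 1/(-4 + ((-1 + 3) - 3)) = 1/(-4 + (2 - 3)) = 1/(-4 - 1) = 1/(-5) = -⅕ ≈ -0.20000)
W⁴ = (-⅕)⁴ = 1/625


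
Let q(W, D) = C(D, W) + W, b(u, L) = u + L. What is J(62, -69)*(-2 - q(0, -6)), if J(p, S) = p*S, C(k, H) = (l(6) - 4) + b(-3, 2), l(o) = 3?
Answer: 0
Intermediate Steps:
b(u, L) = L + u
C(k, H) = -2 (C(k, H) = (3 - 4) + (2 - 3) = -1 - 1 = -2)
J(p, S) = S*p
q(W, D) = -2 + W
J(62, -69)*(-2 - q(0, -6)) = (-69*62)*(-2 - (-2 + 0)) = -4278*(-2 - 1*(-2)) = -4278*(-2 + 2) = -4278*0 = 0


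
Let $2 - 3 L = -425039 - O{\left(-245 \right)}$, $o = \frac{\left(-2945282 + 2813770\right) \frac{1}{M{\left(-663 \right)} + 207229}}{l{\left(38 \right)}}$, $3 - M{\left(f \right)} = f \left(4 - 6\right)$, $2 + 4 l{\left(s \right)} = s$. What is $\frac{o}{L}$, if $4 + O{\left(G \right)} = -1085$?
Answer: $- \frac{16439}{32735347692} \approx -5.0218 \cdot 10^{-7}$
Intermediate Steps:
$O{\left(G \right)} = -1089$ ($O{\left(G \right)} = -4 - 1085 = -1089$)
$l{\left(s \right)} = - \frac{1}{2} + \frac{s}{4}$
$M{\left(f \right)} = 3 + 2 f$ ($M{\left(f \right)} = 3 - f \left(4 - 6\right) = 3 - f \left(-2\right) = 3 - - 2 f = 3 + 2 f$)
$o = - \frac{65756}{926577}$ ($o = \frac{\left(-2945282 + 2813770\right) \frac{1}{\left(3 + 2 \left(-663\right)\right) + 207229}}{- \frac{1}{2} + \frac{1}{4} \cdot 38} = \frac{\left(-131512\right) \frac{1}{\left(3 - 1326\right) + 207229}}{- \frac{1}{2} + \frac{19}{2}} = \frac{\left(-131512\right) \frac{1}{-1323 + 207229}}{9} = - \frac{131512}{205906} \cdot \frac{1}{9} = \left(-131512\right) \frac{1}{205906} \cdot \frac{1}{9} = \left(- \frac{65756}{102953}\right) \frac{1}{9} = - \frac{65756}{926577} \approx -0.070967$)
$L = \frac{423952}{3}$ ($L = \frac{2}{3} - \frac{-425039 - -1089}{3} = \frac{2}{3} - \frac{-425039 + 1089}{3} = \frac{2}{3} - - \frac{423950}{3} = \frac{2}{3} + \frac{423950}{3} = \frac{423952}{3} \approx 1.4132 \cdot 10^{5}$)
$\frac{o}{L} = - \frac{65756}{926577 \cdot \frac{423952}{3}} = \left(- \frac{65756}{926577}\right) \frac{3}{423952} = - \frac{16439}{32735347692}$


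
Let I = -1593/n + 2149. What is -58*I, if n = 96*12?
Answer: -7971955/64 ≈ -1.2456e+5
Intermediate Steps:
n = 1152
I = 274895/128 (I = -1593/1152 + 2149 = -1593*1/1152 + 2149 = -177/128 + 2149 = 274895/128 ≈ 2147.6)
-58*I = -58*274895/128 = -7971955/64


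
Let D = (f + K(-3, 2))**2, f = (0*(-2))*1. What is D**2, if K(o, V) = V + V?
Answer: 256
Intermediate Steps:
K(o, V) = 2*V
f = 0 (f = 0*1 = 0)
D = 16 (D = (0 + 2*2)**2 = (0 + 4)**2 = 4**2 = 16)
D**2 = 16**2 = 256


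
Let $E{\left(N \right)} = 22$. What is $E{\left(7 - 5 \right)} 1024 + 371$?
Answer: $22899$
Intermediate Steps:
$E{\left(7 - 5 \right)} 1024 + 371 = 22 \cdot 1024 + 371 = 22528 + 371 = 22899$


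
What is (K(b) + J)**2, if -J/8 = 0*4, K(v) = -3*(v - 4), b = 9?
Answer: 225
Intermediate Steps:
K(v) = 12 - 3*v (K(v) = -3*(-4 + v) = 12 - 3*v)
J = 0 (J = -0*4 = -8*0 = 0)
(K(b) + J)**2 = ((12 - 3*9) + 0)**2 = ((12 - 27) + 0)**2 = (-15 + 0)**2 = (-15)**2 = 225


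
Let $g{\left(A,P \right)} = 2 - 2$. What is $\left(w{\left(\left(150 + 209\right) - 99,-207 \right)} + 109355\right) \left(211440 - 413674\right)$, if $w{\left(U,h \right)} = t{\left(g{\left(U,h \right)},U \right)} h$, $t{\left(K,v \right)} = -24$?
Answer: $-23119997582$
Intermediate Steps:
$g{\left(A,P \right)} = 0$ ($g{\left(A,P \right)} = 2 - 2 = 0$)
$w{\left(U,h \right)} = - 24 h$
$\left(w{\left(\left(150 + 209\right) - 99,-207 \right)} + 109355\right) \left(211440 - 413674\right) = \left(\left(-24\right) \left(-207\right) + 109355\right) \left(211440 - 413674\right) = \left(4968 + 109355\right) \left(-202234\right) = 114323 \left(-202234\right) = -23119997582$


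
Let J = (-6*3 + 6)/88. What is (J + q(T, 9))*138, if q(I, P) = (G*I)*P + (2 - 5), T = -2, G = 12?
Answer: -332649/11 ≈ -30241.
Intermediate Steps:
q(I, P) = -3 + 12*I*P (q(I, P) = (12*I)*P + (2 - 5) = 12*I*P - 3 = -3 + 12*I*P)
J = -3/22 (J = (-18 + 6)*(1/88) = -12*1/88 = -3/22 ≈ -0.13636)
(J + q(T, 9))*138 = (-3/22 + (-3 + 12*(-2)*9))*138 = (-3/22 + (-3 - 216))*138 = (-3/22 - 219)*138 = -4821/22*138 = -332649/11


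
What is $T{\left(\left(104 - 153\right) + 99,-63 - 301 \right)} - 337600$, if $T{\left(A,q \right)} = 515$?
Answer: $-337085$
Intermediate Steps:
$T{\left(\left(104 - 153\right) + 99,-63 - 301 \right)} - 337600 = 515 - 337600 = -337085$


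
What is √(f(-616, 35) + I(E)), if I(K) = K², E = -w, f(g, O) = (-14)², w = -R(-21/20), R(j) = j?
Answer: 7*√1609/20 ≈ 14.039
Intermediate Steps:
w = 21/20 (w = -(-21)/20 = -1*(-21/20) = 21/20 ≈ 1.0500)
f(g, O) = 196
E = -21/20 (E = -1*21/20 = -21/20 ≈ -1.0500)
√(f(-616, 35) + I(E)) = √(196 + (-21/20)²) = √(196 + 441/400) = √(78841/400) = 7*√1609/20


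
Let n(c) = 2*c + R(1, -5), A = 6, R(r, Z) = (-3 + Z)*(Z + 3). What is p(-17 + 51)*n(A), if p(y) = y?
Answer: 952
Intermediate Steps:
R(r, Z) = (-3 + Z)*(3 + Z)
n(c) = 16 + 2*c (n(c) = 2*c + (-9 + (-5)²) = 2*c + (-9 + 25) = 2*c + 16 = 16 + 2*c)
p(-17 + 51)*n(A) = (-17 + 51)*(16 + 2*6) = 34*(16 + 12) = 34*28 = 952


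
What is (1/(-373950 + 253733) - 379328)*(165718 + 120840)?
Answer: -13067524548812766/120217 ≈ -1.0870e+11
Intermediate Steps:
(1/(-373950 + 253733) - 379328)*(165718 + 120840) = (1/(-120217) - 379328)*286558 = (-1/120217 - 379328)*286558 = -45601674177/120217*286558 = -13067524548812766/120217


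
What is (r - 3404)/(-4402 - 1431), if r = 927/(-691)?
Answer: 2353091/4030603 ≈ 0.58381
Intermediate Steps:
r = -927/691 (r = 927*(-1/691) = -927/691 ≈ -1.3415)
(r - 3404)/(-4402 - 1431) = (-927/691 - 3404)/(-4402 - 1431) = -2353091/691/(-5833) = -2353091/691*(-1/5833) = 2353091/4030603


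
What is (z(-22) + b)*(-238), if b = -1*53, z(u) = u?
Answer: 17850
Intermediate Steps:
b = -53
(z(-22) + b)*(-238) = (-22 - 53)*(-238) = -75*(-238) = 17850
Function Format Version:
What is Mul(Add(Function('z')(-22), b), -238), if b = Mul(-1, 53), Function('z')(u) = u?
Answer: 17850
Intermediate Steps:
b = -53
Mul(Add(Function('z')(-22), b), -238) = Mul(Add(-22, -53), -238) = Mul(-75, -238) = 17850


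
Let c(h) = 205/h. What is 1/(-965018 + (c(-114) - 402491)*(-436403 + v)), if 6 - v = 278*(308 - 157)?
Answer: 114/21949734117073 ≈ 5.1937e-12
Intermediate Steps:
v = -41972 (v = 6 - 278*(308 - 157) = 6 - 278*151 = 6 - 1*41978 = 6 - 41978 = -41972)
1/(-965018 + (c(-114) - 402491)*(-436403 + v)) = 1/(-965018 + (205/(-114) - 402491)*(-436403 - 41972)) = 1/(-965018 + (205*(-1/114) - 402491)*(-478375)) = 1/(-965018 + (-205/114 - 402491)*(-478375)) = 1/(-965018 - 45884179/114*(-478375)) = 1/(-965018 + 21949844129125/114) = 1/(21949734117073/114) = 114/21949734117073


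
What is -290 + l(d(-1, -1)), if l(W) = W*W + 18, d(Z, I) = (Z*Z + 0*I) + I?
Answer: -272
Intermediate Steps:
d(Z, I) = I + Z² (d(Z, I) = (Z² + 0) + I = Z² + I = I + Z²)
l(W) = 18 + W² (l(W) = W² + 18 = 18 + W²)
-290 + l(d(-1, -1)) = -290 + (18 + (-1 + (-1)²)²) = -290 + (18 + (-1 + 1)²) = -290 + (18 + 0²) = -290 + (18 + 0) = -290 + 18 = -272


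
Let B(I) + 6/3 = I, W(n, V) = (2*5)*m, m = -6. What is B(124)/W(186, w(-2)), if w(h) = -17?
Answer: -61/30 ≈ -2.0333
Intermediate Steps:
W(n, V) = -60 (W(n, V) = (2*5)*(-6) = 10*(-6) = -60)
B(I) = -2 + I
B(124)/W(186, w(-2)) = (-2 + 124)/(-60) = 122*(-1/60) = -61/30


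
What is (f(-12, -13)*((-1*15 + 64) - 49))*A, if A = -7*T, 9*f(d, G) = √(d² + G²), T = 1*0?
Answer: 0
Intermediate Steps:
T = 0
f(d, G) = √(G² + d²)/9 (f(d, G) = √(d² + G²)/9 = √(G² + d²)/9)
A = 0 (A = -7*0 = 0)
(f(-12, -13)*((-1*15 + 64) - 49))*A = ((√((-13)² + (-12)²)/9)*((-1*15 + 64) - 49))*0 = ((√(169 + 144)/9)*((-15 + 64) - 49))*0 = ((√313/9)*(49 - 49))*0 = ((√313/9)*0)*0 = 0*0 = 0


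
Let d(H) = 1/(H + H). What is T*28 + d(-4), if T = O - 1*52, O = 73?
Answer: 4703/8 ≈ 587.88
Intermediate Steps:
d(H) = 1/(2*H)
T = 21 (T = 73 - 1*52 = 73 - 52 = 21)
T*28 + d(-4) = 21*28 + (½)/(-4) = 588 + (½)*(-¼) = 588 - ⅛ = 4703/8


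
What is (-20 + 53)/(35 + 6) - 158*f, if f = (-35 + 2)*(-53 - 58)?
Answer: -23728881/41 ≈ -5.7875e+5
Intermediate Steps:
f = 3663 (f = -33*(-111) = 3663)
(-20 + 53)/(35 + 6) - 158*f = (-20 + 53)/(35 + 6) - 158*3663 = 33/41 - 578754 = -23728881/41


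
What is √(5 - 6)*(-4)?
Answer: -4*I ≈ -4.0*I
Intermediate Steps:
√(5 - 6)*(-4) = √(-1)*(-4) = I*(-4) = -4*I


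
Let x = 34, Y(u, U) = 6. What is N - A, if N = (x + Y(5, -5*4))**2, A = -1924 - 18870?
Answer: 22394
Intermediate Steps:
A = -20794
N = 1600 (N = (34 + 6)**2 = 40**2 = 1600)
N - A = 1600 - 1*(-20794) = 1600 + 20794 = 22394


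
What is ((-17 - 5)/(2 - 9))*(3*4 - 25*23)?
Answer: -12386/7 ≈ -1769.4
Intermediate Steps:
((-17 - 5)/(2 - 9))*(3*4 - 25*23) = (-22/(-7))*(12 - 575) = -22*(-⅐)*(-563) = (22/7)*(-563) = -12386/7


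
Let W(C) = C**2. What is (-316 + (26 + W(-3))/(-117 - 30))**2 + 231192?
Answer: 146058553/441 ≈ 3.3120e+5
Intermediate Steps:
(-316 + (26 + W(-3))/(-117 - 30))**2 + 231192 = (-316 + (26 + (-3)**2)/(-117 - 30))**2 + 231192 = (-316 + (26 + 9)/(-147))**2 + 231192 = (-316 + 35*(-1/147))**2 + 231192 = (-316 - 5/21)**2 + 231192 = (-6641/21)**2 + 231192 = 44102881/441 + 231192 = 146058553/441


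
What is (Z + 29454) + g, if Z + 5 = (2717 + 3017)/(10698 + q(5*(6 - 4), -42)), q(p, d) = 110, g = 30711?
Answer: 325107507/5404 ≈ 60161.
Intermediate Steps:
Z = -24153/5404 (Z = -5 + (2717 + 3017)/(10698 + 110) = -5 + 5734/10808 = -5 + 5734*(1/10808) = -5 + 2867/5404 = -24153/5404 ≈ -4.4695)
(Z + 29454) + g = (-24153/5404 + 29454) + 30711 = 159145263/5404 + 30711 = 325107507/5404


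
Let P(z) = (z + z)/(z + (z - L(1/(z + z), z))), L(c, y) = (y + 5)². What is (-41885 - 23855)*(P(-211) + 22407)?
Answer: -31565706172360/21429 ≈ -1.4730e+9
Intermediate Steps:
L(c, y) = (5 + y)²
P(z) = 2*z/(-(5 + z)² + 2*z) (P(z) = (z + z)/(z + (z - (5 + z)²)) = (2*z)/(-(5 + z)² + 2*z) = 2*z/(-(5 + z)² + 2*z))
(-41885 - 23855)*(P(-211) + 22407) = (-41885 - 23855)*(2*(-211)/(-(5 - 211)² + 2*(-211)) + 22407) = -65740*(2*(-211)/(-1*(-206)² - 422) + 22407) = -65740*(2*(-211)/(-1*42436 - 422) + 22407) = -65740*(2*(-211)/(-42436 - 422) + 22407) = -65740*(2*(-211)/(-42858) + 22407) = -65740*(2*(-211)*(-1/42858) + 22407) = -65740*(211/21429 + 22407) = -65740*480159814/21429 = -31565706172360/21429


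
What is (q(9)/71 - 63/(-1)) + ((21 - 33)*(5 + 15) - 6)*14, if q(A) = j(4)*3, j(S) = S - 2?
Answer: -240045/71 ≈ -3380.9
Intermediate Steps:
j(S) = -2 + S
q(A) = 6 (q(A) = (-2 + 4)*3 = 2*3 = 6)
(q(9)/71 - 63/(-1)) + ((21 - 33)*(5 + 15) - 6)*14 = (6/71 - 63/(-1)) + ((21 - 33)*(5 + 15) - 6)*14 = (6*(1/71) - 63*(-1)) + (-12*20 - 6)*14 = (6/71 + 63) + (-240 - 6)*14 = 4479/71 - 246*14 = 4479/71 - 3444 = -240045/71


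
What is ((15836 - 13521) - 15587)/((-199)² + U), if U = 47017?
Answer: -948/6187 ≈ -0.15322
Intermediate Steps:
((15836 - 13521) - 15587)/((-199)² + U) = ((15836 - 13521) - 15587)/((-199)² + 47017) = (2315 - 15587)/(39601 + 47017) = -13272/86618 = -13272*1/86618 = -948/6187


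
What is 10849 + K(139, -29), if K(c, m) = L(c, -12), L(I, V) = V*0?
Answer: 10849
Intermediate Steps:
L(I, V) = 0
K(c, m) = 0
10849 + K(139, -29) = 10849 + 0 = 10849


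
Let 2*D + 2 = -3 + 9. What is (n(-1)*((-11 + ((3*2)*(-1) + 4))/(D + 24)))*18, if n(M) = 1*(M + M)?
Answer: 18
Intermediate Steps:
D = 2 (D = -1 + (-3 + 9)/2 = -1 + (½)*6 = -1 + 3 = 2)
n(M) = 2*M (n(M) = 1*(2*M) = 2*M)
(n(-1)*((-11 + ((3*2)*(-1) + 4))/(D + 24)))*18 = ((2*(-1))*((-11 + ((3*2)*(-1) + 4))/(2 + 24)))*18 = -2*(-11 + (6*(-1) + 4))/26*18 = -2*(-11 + (-6 + 4))/26*18 = -2*(-11 - 2)/26*18 = -(-26)/26*18 = -2*(-½)*18 = 1*18 = 18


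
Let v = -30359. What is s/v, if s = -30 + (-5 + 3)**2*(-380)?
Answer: 1550/30359 ≈ 0.051056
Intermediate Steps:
s = -1550 (s = -30 + (-2)**2*(-380) = -30 + 4*(-380) = -30 - 1520 = -1550)
s/v = -1550/(-30359) = -1550*(-1/30359) = 1550/30359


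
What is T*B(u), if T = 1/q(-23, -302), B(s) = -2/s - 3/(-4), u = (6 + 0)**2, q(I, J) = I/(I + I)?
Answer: 25/18 ≈ 1.3889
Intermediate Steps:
q(I, J) = 1/2 (q(I, J) = I/((2*I)) = (1/(2*I))*I = 1/2)
u = 36 (u = 6**2 = 36)
B(s) = 3/4 - 2/s (B(s) = -2/s - 3*(-1/4) = -2/s + 3/4 = 3/4 - 2/s)
T = 2 (T = 1/(1/2) = 2)
T*B(u) = 2*(3/4 - 2/36) = 2*(3/4 - 2*1/36) = 2*(3/4 - 1/18) = 2*(25/36) = 25/18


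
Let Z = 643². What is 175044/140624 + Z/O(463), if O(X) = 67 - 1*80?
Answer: -14534644151/457028 ≈ -31803.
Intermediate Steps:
O(X) = -13 (O(X) = 67 - 80 = -13)
Z = 413449
175044/140624 + Z/O(463) = 175044/140624 + 413449/(-13) = 175044*(1/140624) + 413449*(-1/13) = 43761/35156 - 413449/13 = -14534644151/457028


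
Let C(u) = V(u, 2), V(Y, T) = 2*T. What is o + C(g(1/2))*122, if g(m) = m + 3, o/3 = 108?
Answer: 812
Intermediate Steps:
o = 324 (o = 3*108 = 324)
g(m) = 3 + m
C(u) = 4 (C(u) = 2*2 = 4)
o + C(g(1/2))*122 = 324 + 4*122 = 324 + 488 = 812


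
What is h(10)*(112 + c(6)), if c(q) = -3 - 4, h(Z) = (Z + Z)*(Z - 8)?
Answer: 4200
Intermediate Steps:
h(Z) = 2*Z*(-8 + Z) (h(Z) = (2*Z)*(-8 + Z) = 2*Z*(-8 + Z))
c(q) = -7
h(10)*(112 + c(6)) = (2*10*(-8 + 10))*(112 - 7) = (2*10*2)*105 = 40*105 = 4200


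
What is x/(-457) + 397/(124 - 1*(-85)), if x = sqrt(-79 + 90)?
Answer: 397/209 - sqrt(11)/457 ≈ 1.8923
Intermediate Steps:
x = sqrt(11) ≈ 3.3166
x/(-457) + 397/(124 - 1*(-85)) = sqrt(11)/(-457) + 397/(124 - 1*(-85)) = sqrt(11)*(-1/457) + 397/(124 + 85) = -sqrt(11)/457 + 397/209 = 397/209 - sqrt(11)/457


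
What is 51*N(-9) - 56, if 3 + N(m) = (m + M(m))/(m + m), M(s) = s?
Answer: -158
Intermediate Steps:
N(m) = -2 (N(m) = -3 + (m + m)/(m + m) = -3 + (2*m)/((2*m)) = -3 + (2*m)*(1/(2*m)) = -3 + 1 = -2)
51*N(-9) - 56 = 51*(-2) - 56 = -102 - 56 = -158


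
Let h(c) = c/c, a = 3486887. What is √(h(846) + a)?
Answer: 18*√10762 ≈ 1867.3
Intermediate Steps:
h(c) = 1
√(h(846) + a) = √(1 + 3486887) = √3486888 = 18*√10762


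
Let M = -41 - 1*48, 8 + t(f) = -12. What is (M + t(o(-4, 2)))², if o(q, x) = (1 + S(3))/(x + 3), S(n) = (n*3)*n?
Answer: 11881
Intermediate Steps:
S(n) = 3*n² (S(n) = (3*n)*n = 3*n²)
o(q, x) = 28/(3 + x) (o(q, x) = (1 + 3*3²)/(x + 3) = (1 + 3*9)/(3 + x) = (1 + 27)/(3 + x) = 28/(3 + x))
t(f) = -20 (t(f) = -8 - 12 = -20)
M = -89 (M = -41 - 48 = -89)
(M + t(o(-4, 2)))² = (-89 - 20)² = (-109)² = 11881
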